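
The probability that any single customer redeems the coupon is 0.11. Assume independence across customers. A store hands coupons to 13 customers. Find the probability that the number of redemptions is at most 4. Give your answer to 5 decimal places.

X ~ Binomial(13, 0.11); P(X ≤ 4) = Σ C(13,k) p^k (1−p)^(13−k) over k:
  k=0: C(13,0)·0.11^0·0.89^13 = 0.2198215
  k=1: C(13,1)·0.11^1·0.89^12 = 0.3531963
  k=2: C(13,2)·0.11^2·0.89^11 = 0.2619208
  k=3: C(13,3)·0.11^3·0.89^10 = 0.1186982
  k=4: C(13,4)·0.11^4·0.89^9 = 0.0366764
Total = 0.9903132

0.99031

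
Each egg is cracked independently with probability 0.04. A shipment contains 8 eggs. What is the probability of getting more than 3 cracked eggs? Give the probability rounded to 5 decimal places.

X ~ Binomial(8, 0.04); P(X ≥ 4) = Σ C(8,k) p^k (1−p)^(8−k) over k:
  k=4: C(8,4)·0.04^4·0.96^4 = 0.0001522
  k=5: C(8,5)·0.04^5·0.96^3 = 0.0000051
  k=6: C(8,6)·0.04^6·0.96^2 = 0.0000001
  k=7: C(8,7)·0.04^7·0.96^1 = 0.0000000
  k=8: C(8,8)·0.04^8·0.96^0 = 0.0000000
Total = 0.0001574

0.00016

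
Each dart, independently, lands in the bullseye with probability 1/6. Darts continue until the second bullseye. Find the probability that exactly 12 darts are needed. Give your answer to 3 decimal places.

Y = trial on which the second success occurs; negative binomial, r=2, p=0.166667.
P(Y=12) = C(11,1) · p^2 · (1−p)^10
= 11 · 0.027778 · 0.16151 = 0.04935

0.049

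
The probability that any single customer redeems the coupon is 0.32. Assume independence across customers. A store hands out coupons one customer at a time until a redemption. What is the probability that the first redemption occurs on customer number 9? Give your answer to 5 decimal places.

Geometric (trials to first success), p = 0.32.
P(Y = 9) = (1−p)^8 · p = 0.045716 · 0.32 = 0.0146292

0.01463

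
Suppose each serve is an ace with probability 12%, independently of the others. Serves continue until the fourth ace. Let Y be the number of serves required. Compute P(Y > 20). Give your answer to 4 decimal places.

Needing more than 20 serves ⇔ fewer than 4 successes in the first 20. With X ~ Binomial(20, 0.12), P(Y > 20) = P(X ≤ 3).
  k=0: C(20,0)·0.12^0·0.88^20 = 0.077563
  k=1: C(20,1)·0.12^1·0.88^19 = 0.211535
  k=2: C(20,2)·0.12^2·0.88^18 = 0.274034
  k=3: C(20,3)·0.12^3·0.88^17 = 0.224210
P(X ≤ 3) = 0.787341

0.7873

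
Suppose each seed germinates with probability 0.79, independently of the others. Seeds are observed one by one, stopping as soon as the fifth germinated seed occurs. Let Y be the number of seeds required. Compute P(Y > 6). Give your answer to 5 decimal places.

0.36920

Needing more than 6 seeds ⇔ fewer than 5 successes in the first 6. With X ~ Binomial(6, 0.79), P(Y > 6) = P(X ≤ 4).
  k=0: C(6,0)·0.79^0·0.21^6 = 0.0000858
  k=1: C(6,1)·0.79^1·0.21^5 = 0.0019359
  k=2: C(6,2)·0.79^2·0.21^4 = 0.0182063
  k=3: C(6,3)·0.79^3·0.21^3 = 0.0913207
  k=4: C(6,4)·0.79^4·0.21^2 = 0.2576548
P(X ≤ 4) = 0.3692034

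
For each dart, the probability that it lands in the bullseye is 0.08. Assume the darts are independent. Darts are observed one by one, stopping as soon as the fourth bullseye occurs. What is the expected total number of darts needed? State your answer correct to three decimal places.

Y = total darts until the fourth success; negative binomial with r=4, p=0.08.
E[Y] = r / p = 4 / 0.08 = 50.00000

50.000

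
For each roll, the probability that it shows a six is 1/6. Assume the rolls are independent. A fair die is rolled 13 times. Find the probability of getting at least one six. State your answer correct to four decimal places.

0.9065

P(at least one) = 1 − P(none) = 1 − (1 − 0.166667)^13
= 1 − 0.093464 = 0.906536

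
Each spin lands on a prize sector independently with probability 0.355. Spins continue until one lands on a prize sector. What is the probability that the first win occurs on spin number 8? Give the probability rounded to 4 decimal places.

Geometric (trials to first success), p = 0.355.
P(Y = 8) = (1−p)^7 · p = 0.046443 · 0.355 = 0.016487

0.0165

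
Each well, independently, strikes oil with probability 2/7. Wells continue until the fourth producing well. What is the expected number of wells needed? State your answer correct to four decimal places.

14.0000

Y = total wells until the fourth success; negative binomial with r=4, p=0.285714.
E[Y] = r / p = 4 / 0.285714 = 14.000000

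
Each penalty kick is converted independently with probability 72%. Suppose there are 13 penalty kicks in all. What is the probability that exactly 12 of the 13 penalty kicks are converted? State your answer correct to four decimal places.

0.0706

X ~ Binomial(n=13, p=0.72).
P(X=12) = C(13,12) · p^12 · (1−p)^1
= 13 · 0.019408 · 0.28 = 0.070647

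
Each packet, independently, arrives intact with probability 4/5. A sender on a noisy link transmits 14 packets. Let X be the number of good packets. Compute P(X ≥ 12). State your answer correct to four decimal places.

0.4481

X ~ Binomial(14, 0.80); P(X ≥ 12) = Σ C(14,k) p^k (1−p)^(14−k) over k:
  k=12: C(14,12)·0.80^12·0.20^2 = 0.250139
  k=13: C(14,13)·0.80^13·0.20^1 = 0.153932
  k=14: C(14,14)·0.80^14·0.20^0 = 0.043980
Total = 0.448051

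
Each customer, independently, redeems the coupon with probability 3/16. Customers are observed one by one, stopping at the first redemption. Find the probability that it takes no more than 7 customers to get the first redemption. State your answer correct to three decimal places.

Y = number of customers to the first success; geometric, p = 0.1875.
P(Y ≤ 7) = 1 − (1−p)^7 = 1 − 0.23376 = 0.76624

0.766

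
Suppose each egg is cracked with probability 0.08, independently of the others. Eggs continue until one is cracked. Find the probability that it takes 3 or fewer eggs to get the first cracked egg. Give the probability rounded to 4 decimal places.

0.2213

Y = number of eggs to the first success; geometric, p = 0.08.
P(Y ≤ 3) = 1 − (1−p)^3 = 1 − 0.778688 = 0.221312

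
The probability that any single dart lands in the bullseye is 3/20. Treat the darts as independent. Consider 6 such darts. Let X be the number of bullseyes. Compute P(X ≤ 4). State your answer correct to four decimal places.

X ~ Binomial(6, 0.15); P(X ≤ 4) = Σ C(6,k) p^k (1−p)^(6−k) over k:
  k=0: C(6,0)·0.15^0·0.85^6 = 0.377150
  k=1: C(6,1)·0.15^1·0.85^5 = 0.399335
  k=2: C(6,2)·0.15^2·0.85^4 = 0.176177
  k=3: C(6,3)·0.15^3·0.85^3 = 0.041453
  k=4: C(6,4)·0.15^4·0.85^2 = 0.005486
Total = 0.999601

0.9996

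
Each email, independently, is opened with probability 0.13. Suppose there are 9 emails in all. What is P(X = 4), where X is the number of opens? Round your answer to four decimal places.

X ~ Binomial(n=9, p=0.13).
P(X=4) = C(9,4) · p^4 · (1−p)^5
= 126 · 0.00028561 · 0.49842 = 0.017937

0.0179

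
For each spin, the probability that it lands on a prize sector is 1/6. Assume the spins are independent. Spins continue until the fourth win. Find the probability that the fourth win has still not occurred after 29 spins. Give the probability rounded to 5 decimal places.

Needing more than 29 spins ⇔ fewer than 4 successes in the first 29. With X ~ Binomial(29, 0.166667), P(Y > 29) = P(X ≤ 3).
  k=0: C(29,0)·0.166667^0·0.833333^29 = 0.0050553
  k=1: C(29,1)·0.166667^1·0.833333^28 = 0.0293205
  k=2: C(29,2)·0.166667^2·0.833333^27 = 0.0820975
  k=3: C(29,3)·0.166667^3·0.833333^26 = 0.1477755
P(X ≤ 3) = 0.2642488

0.26425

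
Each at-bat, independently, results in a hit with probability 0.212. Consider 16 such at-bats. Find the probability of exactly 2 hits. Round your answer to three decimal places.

X ~ Binomial(n=16, p=0.212).
P(X=2) = C(16,2) · p^2 · (1−p)^14
= 120 · 0.044944 · 0.035593 = 0.19196

0.192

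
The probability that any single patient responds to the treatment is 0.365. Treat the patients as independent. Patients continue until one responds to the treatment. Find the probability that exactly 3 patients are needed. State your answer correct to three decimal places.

Geometric (trials to first success), p = 0.365.
P(Y = 3) = (1−p)^2 · p = 0.40323 · 0.365 = 0.14718

0.147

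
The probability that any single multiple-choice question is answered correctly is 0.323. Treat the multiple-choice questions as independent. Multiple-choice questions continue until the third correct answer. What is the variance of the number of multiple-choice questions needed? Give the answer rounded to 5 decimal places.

19.46726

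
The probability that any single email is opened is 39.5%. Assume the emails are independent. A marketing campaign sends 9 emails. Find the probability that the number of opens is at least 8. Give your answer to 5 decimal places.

X ~ Binomial(9, 0.395); P(X ≥ 8) = Σ C(9,k) p^k (1−p)^(9−k) over k:
  k=8: C(9,8)·0.395^8·0.605^1 = 0.0032268
  k=9: C(9,9)·0.395^9·0.605^0 = 0.0002341
Total = 0.0034609

0.00346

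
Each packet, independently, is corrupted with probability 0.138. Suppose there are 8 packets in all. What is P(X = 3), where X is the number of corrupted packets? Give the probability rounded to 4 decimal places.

X ~ Binomial(n=8, p=0.138).
P(X=3) = C(8,3) · p^3 · (1−p)^5
= 56 · 0.0026281 · 0.47592 = 0.070042

0.0700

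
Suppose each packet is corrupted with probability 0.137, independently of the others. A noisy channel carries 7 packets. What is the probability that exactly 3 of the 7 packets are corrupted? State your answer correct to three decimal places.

X ~ Binomial(n=7, p=0.137).
P(X=3) = C(7,3) · p^3 · (1−p)^4
= 35 · 0.0025714 · 0.55468 = 0.04992

0.050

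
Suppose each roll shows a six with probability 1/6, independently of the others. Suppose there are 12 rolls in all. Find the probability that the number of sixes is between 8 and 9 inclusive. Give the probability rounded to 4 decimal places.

0.0002

X ~ Binomial(12, 0.166667); P(8 ≤ X ≤ 9) = Σ C(12,k) p^k (1−p)^(12−k) over k:
  k=8: C(12,8)·0.166667^8·0.833333^4 = 0.000142
  k=9: C(12,9)·0.166667^9·0.833333^3 = 0.000013
Total = 0.000155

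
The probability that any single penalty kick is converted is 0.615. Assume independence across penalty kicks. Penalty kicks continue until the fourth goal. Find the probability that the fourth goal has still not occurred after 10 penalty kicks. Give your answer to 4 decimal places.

0.0444

Needing more than 10 penalty kicks ⇔ fewer than 4 successes in the first 10. With X ~ Binomial(10, 0.615), P(Y > 10) = P(X ≤ 3).
  k=0: C(10,0)·0.615^0·0.385^10 = 0.000072
  k=1: C(10,1)·0.615^1·0.385^9 = 0.001143
  k=2: C(10,2)·0.615^2·0.385^8 = 0.008216
  k=3: C(10,3)·0.615^3·0.385^7 = 0.034997
P(X ≤ 3) = 0.044427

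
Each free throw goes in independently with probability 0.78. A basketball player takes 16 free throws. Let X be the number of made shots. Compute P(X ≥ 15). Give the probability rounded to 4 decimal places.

0.1035

X ~ Binomial(16, 0.78); P(X ≥ 15) = Σ C(16,k) p^k (1−p)^(16−k) over k:
  k=15: C(16,15)·0.78^15·0.22^1 = 0.084715
  k=16: C(16,16)·0.78^16·0.22^0 = 0.018772
Total = 0.103487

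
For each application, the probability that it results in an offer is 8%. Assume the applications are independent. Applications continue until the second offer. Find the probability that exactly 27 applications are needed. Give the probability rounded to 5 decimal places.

Y = trial on which the second success occurs; negative binomial, r=2, p=0.08.
P(Y=27) = C(26,1) · p^2 · (1−p)^25
= 26 · 0.0064 · 0.12436 = 0.0206942

0.02069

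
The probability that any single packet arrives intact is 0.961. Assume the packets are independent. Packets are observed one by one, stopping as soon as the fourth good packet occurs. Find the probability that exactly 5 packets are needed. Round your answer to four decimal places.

Y = trial on which the fourth success occurs; negative binomial, r=4, p=0.961.
P(Y=5) = C(4,3) · p^4 · (1−p)^1
= 4 · 0.85289 · 0.039 = 0.133051

0.1331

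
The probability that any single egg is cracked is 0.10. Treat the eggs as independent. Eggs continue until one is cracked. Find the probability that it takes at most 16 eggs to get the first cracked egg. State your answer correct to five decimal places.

Y = number of eggs to the first success; geometric, p = 0.10.
P(Y ≤ 16) = 1 − (1−p)^16 = 1 − 0.1853020 = 0.8146980

0.81470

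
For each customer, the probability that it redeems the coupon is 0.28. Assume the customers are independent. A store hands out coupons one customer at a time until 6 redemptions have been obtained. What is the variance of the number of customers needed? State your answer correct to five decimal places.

55.10204

Y = total customers until the sixth success; negative binomial with r=6, p=0.28.
Var(Y) = r(1−p)/p² = 6·0.72 / 0.28² = 55.1020408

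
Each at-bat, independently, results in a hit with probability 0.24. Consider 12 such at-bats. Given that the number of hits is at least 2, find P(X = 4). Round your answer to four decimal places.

0.2223

X ~ Binomial(12, 0.24). Want P(X=4 | X≥2) = P(X=4) / P(X≥2).
P(X=4) = C(12,4)·0.24^4·0.76^8 = 0.182793
P(X≥2) = 1 − 0.037133 − 0.140716 = 0.822151
Ratio = 0.182793 / 0.822151 = 0.222335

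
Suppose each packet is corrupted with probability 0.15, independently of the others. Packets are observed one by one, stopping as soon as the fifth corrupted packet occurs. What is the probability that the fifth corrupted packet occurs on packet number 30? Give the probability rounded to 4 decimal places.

Y = trial on which the fifth success occurs; negative binomial, r=5, p=0.15.
P(Y=30) = C(29,4) · p^5 · (1−p)^25
= 23751 · 7.5937e-05 · 0.017198 = 0.031018

0.0310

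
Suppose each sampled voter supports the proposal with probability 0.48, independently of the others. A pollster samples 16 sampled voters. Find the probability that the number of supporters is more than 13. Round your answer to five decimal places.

X ~ Binomial(16, 0.48); P(X ≥ 14) = Σ C(16,k) p^k (1−p)^(16−k) over k:
  k=14: C(16,14)·0.48^14·0.52^2 = 0.0011183
  k=15: C(16,15)·0.48^15·0.52^1 = 0.0001376
  k=16: C(16,16)·0.48^16·0.52^0 = 0.0000079
Total = 0.0012639

0.00126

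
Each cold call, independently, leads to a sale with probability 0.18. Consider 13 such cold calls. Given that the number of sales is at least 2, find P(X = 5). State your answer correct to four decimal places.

0.0702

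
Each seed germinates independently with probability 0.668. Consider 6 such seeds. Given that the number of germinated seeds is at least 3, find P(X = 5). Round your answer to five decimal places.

X ~ Binomial(6, 0.668). Want P(X=5 | X≥3) = P(X=5) / P(X≥3).
P(X=5) = C(6,5)·0.668^5·0.332^1 = 0.2649547
P(X≥3) = 1 − 0.0013391 − 0.0161666 − 0.0813198 = 0.9011744
Ratio = 0.2649547 / 0.9011744 = 0.2940105

0.29401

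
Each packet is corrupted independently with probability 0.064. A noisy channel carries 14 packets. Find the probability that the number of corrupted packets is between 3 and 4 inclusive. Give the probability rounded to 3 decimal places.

X ~ Binomial(14, 0.064); P(3 ≤ X ≤ 4) = Σ C(14,k) p^k (1−p)^(14−k) over k:
  k=3: C(14,3)·0.064^3·0.936^11 = 0.04610
  k=4: C(14,4)·0.064^4·0.936^10 = 0.00867
Total = 0.05477

0.055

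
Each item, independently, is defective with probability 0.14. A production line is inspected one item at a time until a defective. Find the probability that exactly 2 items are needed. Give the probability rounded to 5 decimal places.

Geometric (trials to first success), p = 0.14.
P(Y = 2) = (1−p)^1 · p = 0.86 · 0.14 = 0.1204000

0.12040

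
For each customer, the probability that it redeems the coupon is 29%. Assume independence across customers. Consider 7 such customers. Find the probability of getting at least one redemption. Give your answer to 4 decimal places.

P(at least one) = 1 − P(none) = 1 − (1 − 0.29)^7
= 1 − 0.090951 = 0.909049

0.9090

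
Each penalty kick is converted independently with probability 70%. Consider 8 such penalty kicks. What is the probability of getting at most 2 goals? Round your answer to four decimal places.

0.0113

X ~ Binomial(8, 0.70); P(X ≤ 2) = Σ C(8,k) p^k (1−p)^(8−k) over k:
  k=0: C(8,0)·0.70^0·0.30^8 = 0.000066
  k=1: C(8,1)·0.70^1·0.30^7 = 0.001225
  k=2: C(8,2)·0.70^2·0.30^6 = 0.010002
Total = 0.011292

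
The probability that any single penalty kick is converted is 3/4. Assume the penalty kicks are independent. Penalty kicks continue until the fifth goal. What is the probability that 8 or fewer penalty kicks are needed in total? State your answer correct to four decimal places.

Finishing within 8 penalty kicks ⇔ at least 5 successes in the first 8. With X ~ Binomial(8, 0.75), P(Y ≤ 8) = 1 − P(X ≤ 4).
  k=0: C(8,0)·0.75^0·0.25^8 = 0.000015
  k=1: C(8,1)·0.75^1·0.25^7 = 0.000366
  k=2: C(8,2)·0.75^2·0.25^6 = 0.003845
  k=3: C(8,3)·0.75^3·0.25^5 = 0.023071
  k=4: C(8,4)·0.75^4·0.25^4 = 0.086517
1 − 0.113815 = 0.886185

0.8862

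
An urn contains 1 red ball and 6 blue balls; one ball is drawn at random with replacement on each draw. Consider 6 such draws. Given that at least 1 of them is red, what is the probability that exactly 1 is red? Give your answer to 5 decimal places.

X ~ Binomial(6, 0.142857). Want P(X=1 | X≥1) = P(X=1) / P(X≥1).
P(X=1) = C(6,1)·0.142857^1·0.857143^5 = 0.3965695
P(X≥1) = 1 − 0.3965695 = 0.6034305
Ratio = 0.3965695 / 0.6034305 = 0.6571916

0.65719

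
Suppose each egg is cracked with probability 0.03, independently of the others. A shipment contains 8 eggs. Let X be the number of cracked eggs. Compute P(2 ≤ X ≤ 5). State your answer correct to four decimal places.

X ~ Binomial(8, 0.03); P(2 ≤ X ≤ 5) = Σ C(8,k) p^k (1−p)^(8−k) over k:
  k=2: C(8,2)·0.03^2·0.97^6 = 0.020991
  k=3: C(8,3)·0.03^3·0.97^5 = 0.001298
  k=4: C(8,4)·0.03^4·0.97^4 = 0.000050
  k=5: C(8,5)·0.03^5·0.97^3 = 0.000001
Total = 0.022341

0.0223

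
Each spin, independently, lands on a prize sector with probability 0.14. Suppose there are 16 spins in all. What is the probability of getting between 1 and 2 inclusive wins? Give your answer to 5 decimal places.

0.51792

X ~ Binomial(16, 0.14); P(1 ≤ X ≤ 2) = Σ C(16,k) p^k (1−p)^(16−k) over k:
  k=1: C(16,1)·0.14^1·0.86^15 = 0.2331980
  k=2: C(16,2)·0.14^2·0.86^14 = 0.2847185
Total = 0.5179164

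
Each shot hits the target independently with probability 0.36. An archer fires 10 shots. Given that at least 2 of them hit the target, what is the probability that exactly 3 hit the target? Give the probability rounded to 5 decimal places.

X ~ Binomial(10, 0.36). Want P(X=3 | X≥2) = P(X=3) / P(X≥2).
P(X=3) = C(10,3)·0.36^3·0.64^7 = 0.2462343
P(X≥2) = 1 − 0.0115292 − 0.0648518 = 0.9236190
Ratio = 0.2462343 / 0.9236190 = 0.2665973

0.26660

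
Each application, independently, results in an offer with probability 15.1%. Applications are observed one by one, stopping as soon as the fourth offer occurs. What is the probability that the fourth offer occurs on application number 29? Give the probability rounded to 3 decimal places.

Y = trial on which the fourth success occurs; negative binomial, r=4, p=0.151.
P(Y=29) = C(28,3) · p^4 · (1−p)^25
= 3276 · 0.00051989 · 0.016699 = 0.02844

0.028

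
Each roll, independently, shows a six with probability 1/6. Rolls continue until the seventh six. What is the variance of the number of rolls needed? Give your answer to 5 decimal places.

210.00000

Y = total rolls until the seventh success; negative binomial with r=7, p=0.166667.
Var(Y) = r(1−p)/p² = 7·0.833333 / 0.166667² = 210.0000000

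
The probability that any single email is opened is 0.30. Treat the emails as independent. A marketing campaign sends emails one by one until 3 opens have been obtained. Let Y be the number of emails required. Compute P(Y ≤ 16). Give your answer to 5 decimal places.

0.90064

Finishing within 16 emails ⇔ at least 3 successes in the first 16. With X ~ Binomial(16, 0.30), P(Y ≤ 16) = 1 − P(X ≤ 2).
  k=0: C(16,0)·0.30^0·0.70^16 = 0.0033233
  k=1: C(16,1)·0.30^1·0.70^15 = 0.0227883
  k=2: C(16,2)·0.30^2·0.70^14 = 0.0732481
1 − 0.0993597 = 0.9006403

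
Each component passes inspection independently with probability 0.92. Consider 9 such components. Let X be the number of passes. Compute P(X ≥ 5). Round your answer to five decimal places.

0.99969

X ~ Binomial(9, 0.92); P(X ≥ 5) = Σ C(9,k) p^k (1−p)^(9−k) over k:
  k=5: C(9,5)·0.92^5·0.08^4 = 0.0034015
  k=6: C(9,6)·0.92^6·0.08^3 = 0.0260781
  k=7: C(9,7)·0.92^7·0.08^2 = 0.1285279
  k=8: C(9,8)·0.92^8·0.08^1 = 0.3695176
  k=9: C(9,9)·0.92^9·0.08^0 = 0.4721614
Total = 0.9996864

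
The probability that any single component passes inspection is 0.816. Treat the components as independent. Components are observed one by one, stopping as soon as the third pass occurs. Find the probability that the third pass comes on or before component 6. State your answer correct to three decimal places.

0.987

Finishing within 6 components ⇔ at least 3 successes in the first 6. With X ~ Binomial(6, 0.816), P(Y ≤ 6) = 1 − P(X ≤ 2).
  k=0: C(6,0)·0.816^0·0.184^6 = 0.00004
  k=1: C(6,1)·0.816^1·0.184^5 = 0.00103
  k=2: C(6,2)·0.816^2·0.184^4 = 0.01145
1 − 0.01252 = 0.98748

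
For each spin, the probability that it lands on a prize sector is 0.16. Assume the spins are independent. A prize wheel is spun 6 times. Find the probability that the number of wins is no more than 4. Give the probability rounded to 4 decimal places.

X ~ Binomial(6, 0.16); P(X ≤ 4) = Σ C(6,k) p^k (1−p)^(6−k) over k:
  k=0: C(6,0)·0.16^0·0.84^6 = 0.351298
  k=1: C(6,1)·0.16^1·0.84^5 = 0.401483
  k=2: C(6,2)·0.16^2·0.84^4 = 0.191183
  k=3: C(6,3)·0.16^3·0.84^3 = 0.048554
  k=4: C(6,4)·0.16^4·0.84^2 = 0.006936
Total = 0.999455

0.9995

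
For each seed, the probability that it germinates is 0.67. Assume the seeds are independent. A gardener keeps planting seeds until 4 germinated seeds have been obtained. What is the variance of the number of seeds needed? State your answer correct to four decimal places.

Y = total seeds until the fourth success; negative binomial with r=4, p=0.67.
Var(Y) = r(1−p)/p² = 4·0.33 / 0.67² = 2.940521

2.9405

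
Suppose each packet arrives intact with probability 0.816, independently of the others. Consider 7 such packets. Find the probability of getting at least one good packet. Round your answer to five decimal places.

P(at least one) = 1 − P(none) = 1 − (1 − 0.816)^7
= 1 − 0.0000071 = 0.9999929

0.99999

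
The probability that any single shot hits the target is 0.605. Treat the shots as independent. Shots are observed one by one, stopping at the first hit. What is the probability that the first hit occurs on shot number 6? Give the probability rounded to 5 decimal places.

0.00582

Geometric (trials to first success), p = 0.605.
P(Y = 6) = (1−p)^5 · p = 0.0096158 · 0.605 = 0.0058176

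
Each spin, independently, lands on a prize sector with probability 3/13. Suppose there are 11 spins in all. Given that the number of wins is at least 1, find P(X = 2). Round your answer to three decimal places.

0.293

X ~ Binomial(11, 0.230769). Want P(X=2 | X≥1) = P(X=2) / P(X≥1).
P(X=2) = C(11,2)·0.230769^2·0.769231^9 = 0.27620
P(X≥1) = 1 − 0.05580 = 0.94420
Ratio = 0.27620 / 0.94420 = 0.29253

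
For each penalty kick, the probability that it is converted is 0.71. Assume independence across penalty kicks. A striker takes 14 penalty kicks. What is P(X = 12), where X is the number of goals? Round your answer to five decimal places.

0.12558

X ~ Binomial(n=14, p=0.71).
P(X=12) = C(14,12) · p^12 · (1−p)^2
= 91 · 0.01641 · 0.0841 = 0.1255849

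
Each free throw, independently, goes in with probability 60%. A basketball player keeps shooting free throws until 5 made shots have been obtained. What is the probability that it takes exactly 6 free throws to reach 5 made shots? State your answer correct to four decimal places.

Y = trial on which the fifth success occurs; negative binomial, r=5, p=0.60.
P(Y=6) = C(5,4) · p^5 · (1−p)^1
= 5 · 0.07776 · 0.4 = 0.155520

0.1555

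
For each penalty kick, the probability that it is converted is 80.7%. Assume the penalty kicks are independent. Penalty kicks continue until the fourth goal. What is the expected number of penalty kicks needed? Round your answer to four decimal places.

Y = total penalty kicks until the fourth success; negative binomial with r=4, p=0.807.
E[Y] = r / p = 4 / 0.807 = 4.956629

4.9566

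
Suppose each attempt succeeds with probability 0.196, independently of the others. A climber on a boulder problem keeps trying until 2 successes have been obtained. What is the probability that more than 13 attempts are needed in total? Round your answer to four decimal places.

Needing more than 13 attempts ⇔ fewer than 2 successes in the first 13. With X ~ Binomial(13, 0.196), P(Y > 13) = P(X ≤ 1).
  k=0: C(13,0)·0.196^0·0.804^13 = 0.058658
  k=1: C(13,1)·0.196^1·0.804^12 = 0.185897
P(X ≤ 1) = 0.244555

0.2446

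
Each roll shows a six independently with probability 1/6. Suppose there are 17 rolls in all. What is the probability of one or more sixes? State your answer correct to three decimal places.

0.955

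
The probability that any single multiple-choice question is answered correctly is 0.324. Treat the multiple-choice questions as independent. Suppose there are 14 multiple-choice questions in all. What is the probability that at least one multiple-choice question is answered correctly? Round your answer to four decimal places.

P(at least one) = 1 − P(none) = 1 − (1 − 0.324)^14
= 1 − 0.004162 = 0.995838

0.9958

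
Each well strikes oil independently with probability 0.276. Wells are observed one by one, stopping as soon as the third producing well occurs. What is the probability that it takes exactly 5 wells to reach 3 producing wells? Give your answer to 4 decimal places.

0.0661

Y = trial on which the third success occurs; negative binomial, r=3, p=0.276.
P(Y=5) = C(4,2) · p^3 · (1−p)^2
= 6 · 0.021025 · 0.52418 = 0.066123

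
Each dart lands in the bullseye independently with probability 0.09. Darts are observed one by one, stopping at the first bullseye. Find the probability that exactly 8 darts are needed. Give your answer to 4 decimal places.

Geometric (trials to first success), p = 0.09.
P(Y = 8) = (1−p)^7 · p = 0.51676 · 0.09 = 0.046508

0.0465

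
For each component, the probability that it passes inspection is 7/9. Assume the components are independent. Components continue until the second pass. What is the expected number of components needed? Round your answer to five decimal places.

Y = total components until the second success; negative binomial with r=2, p=0.777778.
E[Y] = r / p = 2 / 0.777778 = 2.5714286

2.57143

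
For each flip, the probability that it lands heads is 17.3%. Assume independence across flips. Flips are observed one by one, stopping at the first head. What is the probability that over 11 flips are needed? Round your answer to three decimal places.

0.124

Y = number of flips to the first success; geometric, p = 0.173.
P(Y > 11) = P(first 11 all fail) = (1−p)^11 = 0.12375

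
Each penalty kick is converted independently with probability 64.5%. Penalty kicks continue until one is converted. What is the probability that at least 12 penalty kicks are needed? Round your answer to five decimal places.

Y = number of penalty kicks to the first success; geometric, p = 0.645.
P(Y > 11) = P(first 11 all fail) = (1−p)^11 = 0.0000113

0.00001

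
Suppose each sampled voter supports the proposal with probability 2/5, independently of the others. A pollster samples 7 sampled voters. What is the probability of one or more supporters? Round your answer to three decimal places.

0.972

P(at least one) = 1 − P(none) = 1 − (1 − 0.40)^7
= 1 − 0.02799 = 0.97201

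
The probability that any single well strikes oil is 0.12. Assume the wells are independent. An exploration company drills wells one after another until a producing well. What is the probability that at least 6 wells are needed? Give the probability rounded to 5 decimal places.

Y = number of wells to the first success; geometric, p = 0.12.
P(Y > 5) = P(first 5 all fail) = (1−p)^5 = 0.5277319

0.52773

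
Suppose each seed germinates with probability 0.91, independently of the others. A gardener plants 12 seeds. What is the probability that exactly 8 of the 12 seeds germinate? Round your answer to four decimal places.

0.0153

X ~ Binomial(n=12, p=0.91).
P(X=8) = C(12,8) · p^8 · (1−p)^4
= 495 · 0.47025 · 6.561e-05 = 0.015272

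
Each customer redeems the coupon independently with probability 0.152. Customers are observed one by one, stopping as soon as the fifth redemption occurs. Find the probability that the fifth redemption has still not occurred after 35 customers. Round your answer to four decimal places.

0.3683

Needing more than 35 customers ⇔ fewer than 5 successes in the first 35. With X ~ Binomial(35, 0.152), P(Y > 35) = P(X ≤ 4).
  k=0: C(35,0)·0.152^0·0.848^35 = 0.003118
  k=1: C(35,1)·0.152^1·0.848^34 = 0.019560
  k=2: C(35,2)·0.152^2·0.848^33 = 0.059603
  k=3: C(35,3)·0.152^3·0.848^32 = 0.117519
  k=4: C(35,4)·0.152^4·0.848^31 = 0.168518
P(X ≤ 4) = 0.368317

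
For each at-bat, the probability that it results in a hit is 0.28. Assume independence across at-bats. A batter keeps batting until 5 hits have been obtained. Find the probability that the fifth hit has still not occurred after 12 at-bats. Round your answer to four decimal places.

0.7746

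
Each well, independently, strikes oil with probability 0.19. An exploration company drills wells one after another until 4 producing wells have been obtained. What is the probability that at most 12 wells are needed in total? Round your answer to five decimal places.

0.17955

Finishing within 12 wells ⇔ at least 4 successes in the first 12. With X ~ Binomial(12, 0.19), P(Y ≤ 12) = 1 − P(X ≤ 3).
  k=0: C(12,0)·0.19^0·0.81^12 = 0.0797664
  k=1: C(12,1)·0.19^1·0.81^11 = 0.2245278
  k=2: C(12,2)·0.19^2·0.81^10 = 0.2896685
  k=3: C(12,3)·0.19^3·0.81^9 = 0.2264898
1 − 0.8204525 = 0.1795475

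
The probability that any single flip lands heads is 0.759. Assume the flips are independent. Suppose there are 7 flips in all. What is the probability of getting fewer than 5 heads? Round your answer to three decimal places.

0.225

X ~ Binomial(7, 0.759); P(X ≤ 4) = Σ C(7,k) p^k (1−p)^(7−k) over k:
  k=0: C(7,0)·0.759^0·0.241^7 = 0.00005
  k=1: C(7,1)·0.759^1·0.241^6 = 0.00104
  k=2: C(7,2)·0.759^2·0.241^5 = 0.00984
  k=3: C(7,3)·0.759^3·0.241^4 = 0.05163
  k=4: C(7,4)·0.759^4·0.241^3 = 0.16259
Total = 0.22514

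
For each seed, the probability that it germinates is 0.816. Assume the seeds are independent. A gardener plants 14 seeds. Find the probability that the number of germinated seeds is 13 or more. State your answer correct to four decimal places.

X ~ Binomial(14, 0.816); P(X ≥ 13) = Σ C(14,k) p^k (1−p)^(14−k) over k:
  k=13: C(14,13)·0.816^13·0.184^1 = 0.183197
  k=14: C(14,14)·0.816^14·0.184^0 = 0.058031
Total = 0.241228

0.2412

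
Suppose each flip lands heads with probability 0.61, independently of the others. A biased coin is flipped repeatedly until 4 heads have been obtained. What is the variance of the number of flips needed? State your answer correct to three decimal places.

4.192

Y = total flips until the fourth success; negative binomial with r=4, p=0.61.
Var(Y) = r(1−p)/p² = 4·0.39 / 0.61² = 4.19242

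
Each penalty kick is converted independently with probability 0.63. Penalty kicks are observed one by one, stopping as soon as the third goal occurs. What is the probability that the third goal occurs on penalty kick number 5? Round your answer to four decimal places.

0.2054

Y = trial on which the third success occurs; negative binomial, r=3, p=0.63.
P(Y=5) = C(4,2) · p^3 · (1−p)^2
= 6 · 0.25005 · 0.1369 = 0.205389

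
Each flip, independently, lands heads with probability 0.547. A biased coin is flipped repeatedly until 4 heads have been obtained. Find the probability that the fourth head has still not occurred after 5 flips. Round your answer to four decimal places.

0.7483

Needing more than 5 flips ⇔ fewer than 4 successes in the first 5. With X ~ Binomial(5, 0.547), P(Y > 5) = P(X ≤ 3).
  k=0: C(5,0)·0.547^0·0.453^5 = 0.019076
  k=1: C(5,1)·0.547^1·0.453^4 = 0.115173
  k=2: C(5,2)·0.547^2·0.453^3 = 0.278144
  k=3: C(5,3)·0.547^3·0.453^2 = 0.335860
P(X ≤ 3) = 0.748253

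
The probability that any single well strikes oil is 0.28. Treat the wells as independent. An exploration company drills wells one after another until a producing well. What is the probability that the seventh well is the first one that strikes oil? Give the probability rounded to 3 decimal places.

0.039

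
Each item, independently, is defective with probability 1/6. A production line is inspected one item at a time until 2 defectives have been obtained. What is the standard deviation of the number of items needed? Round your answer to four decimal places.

7.7460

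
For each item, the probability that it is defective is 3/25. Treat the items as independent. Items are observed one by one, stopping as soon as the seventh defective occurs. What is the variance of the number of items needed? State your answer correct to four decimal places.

427.7778

Y = total items until the seventh success; negative binomial with r=7, p=0.12.
Var(Y) = r(1−p)/p² = 7·0.88 / 0.12² = 427.777778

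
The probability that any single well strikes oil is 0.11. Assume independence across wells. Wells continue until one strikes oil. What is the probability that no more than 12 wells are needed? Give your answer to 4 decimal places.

Y = number of wells to the first success; geometric, p = 0.11.
P(Y ≤ 12) = 1 − (1−p)^12 = 1 − 0.246990 = 0.753010

0.7530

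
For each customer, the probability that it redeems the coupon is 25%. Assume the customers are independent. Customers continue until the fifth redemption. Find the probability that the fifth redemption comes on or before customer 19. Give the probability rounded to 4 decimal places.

0.5346

Finishing within 19 customers ⇔ at least 5 successes in the first 19. With X ~ Binomial(19, 0.25), P(Y ≤ 19) = 1 − P(X ≤ 4).
  k=0: C(19,0)·0.25^0·0.75^19 = 0.004228
  k=1: C(19,1)·0.25^1·0.75^18 = 0.026779
  k=2: C(19,2)·0.25^2·0.75^17 = 0.080337
  k=3: C(19,3)·0.25^3·0.75^16 = 0.151748
  k=4: C(19,4)·0.25^4·0.75^15 = 0.202331
1 − 0.465424 = 0.534576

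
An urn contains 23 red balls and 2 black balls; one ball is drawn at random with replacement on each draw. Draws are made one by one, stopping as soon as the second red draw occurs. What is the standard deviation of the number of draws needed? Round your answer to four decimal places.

0.4348

Y = total draws until the second success; negative binomial with r=2, p=0.92.
SD(Y) = √[r(1−p)/p²] = √(0.189036) = 0.434783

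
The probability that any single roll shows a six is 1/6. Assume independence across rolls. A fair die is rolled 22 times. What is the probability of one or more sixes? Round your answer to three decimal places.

P(at least one) = 1 − P(none) = 1 − (1 − 0.166667)^22
= 1 − 0.01811 = 0.98189

0.982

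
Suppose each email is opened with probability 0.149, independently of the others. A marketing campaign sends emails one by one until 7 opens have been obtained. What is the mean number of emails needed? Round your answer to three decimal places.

46.980

Y = total emails until the seventh success; negative binomial with r=7, p=0.149.
E[Y] = r / p = 7 / 0.149 = 46.97987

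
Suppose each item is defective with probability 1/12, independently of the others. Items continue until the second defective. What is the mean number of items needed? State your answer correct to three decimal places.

24.000

Y = total items until the second success; negative binomial with r=2, p=0.083333.
E[Y] = r / p = 2 / 0.083333 = 24.00000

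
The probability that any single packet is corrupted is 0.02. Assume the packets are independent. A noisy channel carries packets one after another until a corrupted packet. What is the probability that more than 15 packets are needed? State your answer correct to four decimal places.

Y = number of packets to the first success; geometric, p = 0.02.
P(Y > 15) = P(first 15 all fail) = (1−p)^15 = 0.738569

0.7386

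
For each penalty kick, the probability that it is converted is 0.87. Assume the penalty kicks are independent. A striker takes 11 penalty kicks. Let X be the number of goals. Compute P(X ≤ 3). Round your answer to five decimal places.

0.00001

X ~ Binomial(11, 0.87); P(X ≤ 3) = Σ C(11,k) p^k (1−p)^(11−k) over k:
  k=0: C(11,0)·0.87^0·0.13^11 = 0.0000000
  k=1: C(11,1)·0.87^1·0.13^10 = 0.0000000
  k=2: C(11,2)·0.87^2·0.13^9 = 0.0000004
  k=3: C(11,3)·0.87^3·0.13^8 = 0.0000089
Total = 0.0000093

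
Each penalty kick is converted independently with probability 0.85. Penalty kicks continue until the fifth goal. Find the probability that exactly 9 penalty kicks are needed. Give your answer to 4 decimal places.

Y = trial on which the fifth success occurs; negative binomial, r=5, p=0.85.
P(Y=9) = C(8,4) · p^5 · (1−p)^4
= 70 · 0.44371 · 0.00050625 = 0.015724

0.0157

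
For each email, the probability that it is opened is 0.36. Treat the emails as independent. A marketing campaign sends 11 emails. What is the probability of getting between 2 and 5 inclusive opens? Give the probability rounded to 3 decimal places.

X ~ Binomial(11, 0.36); P(2 ≤ X ≤ 5) = Σ C(11,k) p^k (1−p)^(11−k) over k:
  k=2: C(11,2)·0.36^2·0.64^9 = 0.12841
  k=3: C(11,3)·0.36^3·0.64^8 = 0.21669
  k=4: C(11,4)·0.36^4·0.64^7 = 0.24377
  k=5: C(11,5)·0.36^5·0.64^6 = 0.19197
Total = 0.78084

0.781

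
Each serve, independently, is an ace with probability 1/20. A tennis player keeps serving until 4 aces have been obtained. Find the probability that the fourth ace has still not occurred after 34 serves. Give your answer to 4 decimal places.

Needing more than 34 serves ⇔ fewer than 4 successes in the first 34. With X ~ Binomial(34, 0.05), P(Y > 34) = P(X ≤ 3).
  k=0: C(34,0)·0.05^0·0.95^34 = 0.174825
  k=1: C(34,1)·0.05^1·0.95^33 = 0.312844
  k=2: C(34,2)·0.05^2·0.95^32 = 0.271680
  k=3: C(34,3)·0.05^3·0.95^31 = 0.152522
P(X ≤ 3) = 0.911871

0.9119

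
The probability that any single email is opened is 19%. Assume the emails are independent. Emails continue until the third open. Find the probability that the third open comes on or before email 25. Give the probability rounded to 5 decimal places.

0.87955

Finishing within 25 emails ⇔ at least 3 successes in the first 25. With X ~ Binomial(25, 0.19), P(Y ≤ 25) = 1 − P(X ≤ 2).
  k=0: C(25,0)·0.19^0·0.81^25 = 0.0051538
  k=1: C(25,1)·0.19^1·0.81^24 = 0.0302228
  k=2: C(25,2)·0.19^2·0.81^23 = 0.0850715
1 − 0.1204480 = 0.8795520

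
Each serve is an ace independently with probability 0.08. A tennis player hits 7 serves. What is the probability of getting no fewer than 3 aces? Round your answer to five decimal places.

0.01401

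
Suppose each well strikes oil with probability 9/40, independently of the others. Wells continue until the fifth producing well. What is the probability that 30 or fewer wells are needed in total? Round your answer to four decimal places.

Finishing within 30 wells ⇔ at least 5 successes in the first 30. With X ~ Binomial(30, 0.225), P(Y ≤ 30) = 1 − P(X ≤ 4).
  k=0: C(30,0)·0.225^0·0.775^30 = 0.000478
  k=1: C(30,1)·0.225^1·0.775^29 = 0.004160
  k=2: C(30,2)·0.225^2·0.775^28 = 0.017511
  k=3: C(30,3)·0.225^3·0.775^27 = 0.047448
  k=4: C(30,4)·0.225^4·0.775^26 = 0.092983
1 − 0.162579 = 0.837421

0.8374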